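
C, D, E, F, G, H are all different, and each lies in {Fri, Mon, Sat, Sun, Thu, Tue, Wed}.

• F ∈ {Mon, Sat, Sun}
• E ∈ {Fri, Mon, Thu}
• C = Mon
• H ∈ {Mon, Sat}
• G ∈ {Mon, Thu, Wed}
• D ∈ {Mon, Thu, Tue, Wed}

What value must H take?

Sat

C's domain is down to {Mon}, so C = Mon. Remove Mon from D, E, F, G, H.
So H = Sat.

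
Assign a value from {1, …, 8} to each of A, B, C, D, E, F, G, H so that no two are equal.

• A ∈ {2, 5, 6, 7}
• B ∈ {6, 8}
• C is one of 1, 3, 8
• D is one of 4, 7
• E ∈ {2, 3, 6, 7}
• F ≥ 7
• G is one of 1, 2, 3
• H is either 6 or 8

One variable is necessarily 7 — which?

F

The 8 variables draw from only 8 values {1, 2, 3, 4, 5, 6, 7, 8}, so each is used; only D can be 4, hence D = 4.
Among the 7 still-open variables, 5 fits only A (and all 7 values in {1, 2, 3, 5, 6, 7, 8} must be used), so A = 5.
B and H between them cover only {6, 8} — a naked pair. Remove those values from C, E, F.
So 7 goes to F.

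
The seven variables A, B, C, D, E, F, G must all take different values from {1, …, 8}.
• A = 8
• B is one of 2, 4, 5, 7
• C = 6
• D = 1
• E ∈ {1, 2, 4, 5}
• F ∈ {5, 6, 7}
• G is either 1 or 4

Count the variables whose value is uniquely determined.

4

A has just one choice, so A = 8.
C's domain is down to {6}, so C = 6. Remove 6 from F.
D's domain is down to {1}, so D = 1. Remove 1 from E, G.
G has just one choice, so G = 4. Remove 4 from B, E.
Determined: A=8, C=6, D=1, G=4. The other variables each still have more than one consistent value. That makes 4.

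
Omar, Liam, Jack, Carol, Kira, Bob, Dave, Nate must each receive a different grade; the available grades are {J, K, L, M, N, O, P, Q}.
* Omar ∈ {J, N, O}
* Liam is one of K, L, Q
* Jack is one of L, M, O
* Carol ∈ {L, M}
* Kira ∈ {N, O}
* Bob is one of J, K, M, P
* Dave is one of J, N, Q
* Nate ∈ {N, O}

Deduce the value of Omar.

J

The 8 variables together cover exactly {J, K, L, M, N, O, P, Q} — 8 values for 8 variables — and P appears only in Bob's list, so Bob = P.
The 7 still-open variables together cover exactly {J, K, L, M, N, O, Q} — 7 values for 7 variables — and K appears only in Liam's list, so Liam = K.
The 6 still-open variables draw from only 6 values {J, L, M, N, O, Q}, so each is used; only Dave can be Q, hence Dave = Q.
The 5 still-open variables draw from only 5 values {J, L, M, N, O}, so each is used; only Omar can be J, hence Omar = J.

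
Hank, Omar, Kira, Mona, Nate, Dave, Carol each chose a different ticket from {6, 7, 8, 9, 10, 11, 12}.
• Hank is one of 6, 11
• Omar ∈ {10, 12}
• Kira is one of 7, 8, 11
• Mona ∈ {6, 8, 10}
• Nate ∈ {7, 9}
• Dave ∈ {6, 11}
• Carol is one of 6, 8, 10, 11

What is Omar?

12

Among the 7 variables, 9 fits only Nate (and all 7 values in {6, 7, 8, 9, 10, 11, 12} must be used), so Nate = 9.
The 6 still-open variables draw from only 6 values {6, 7, 8, 10, 11, 12}, so each is used; only Kira can be 7, hence Kira = 7.
The 5 still-open variables together cover exactly {6, 8, 10, 11, 12} — 5 values for 5 variables — and 12 appears only in Omar's list, so Omar = 12.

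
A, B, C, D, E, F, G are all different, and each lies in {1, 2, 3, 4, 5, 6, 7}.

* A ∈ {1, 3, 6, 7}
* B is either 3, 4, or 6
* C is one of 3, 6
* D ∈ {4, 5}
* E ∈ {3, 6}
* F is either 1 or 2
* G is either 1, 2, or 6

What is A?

7

The 7 variables draw from only 7 values {1, 2, 3, 4, 5, 6, 7}, so each is used; only D can be 5, hence D = 5.
The 6 still-open variables together cover exactly {1, 2, 3, 4, 6, 7} — 6 values for 6 variables — and 4 appears only in B's list, so B = 4.
The 5 still-open variables draw from only 5 values {1, 2, 3, 6, 7}, so each is used; only A can be 7, hence A = 7.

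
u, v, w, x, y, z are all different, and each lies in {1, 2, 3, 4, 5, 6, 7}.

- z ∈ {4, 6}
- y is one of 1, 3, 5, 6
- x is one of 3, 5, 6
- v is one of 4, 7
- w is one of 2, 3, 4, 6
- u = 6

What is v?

7

u has just one choice, so u = 6. So w, x, y, z can't be 6.
z has just one choice, so z = 4. Remove 4 from v, w.
So v = 7.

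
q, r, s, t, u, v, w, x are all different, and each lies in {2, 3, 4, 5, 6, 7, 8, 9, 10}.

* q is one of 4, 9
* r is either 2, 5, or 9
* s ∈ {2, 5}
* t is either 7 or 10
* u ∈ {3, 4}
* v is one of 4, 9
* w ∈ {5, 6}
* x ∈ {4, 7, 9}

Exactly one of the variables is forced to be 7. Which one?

The 8 variables together cover exactly {2, 3, 4, 5, 6, 7, 9, 10} — 8 values for 8 variables — and 3 appears only in u's list, so u = 3.
The 7 still-open variables together cover exactly {2, 4, 5, 6, 7, 9, 10} — 7 values for 7 variables — and 6 appears only in w's list, so w = 6.
The 6 still-open variables together cover exactly {2, 4, 5, 7, 9, 10} — 6 values for 6 variables — and 10 appears only in t's list, so t = 10.
Among the 5 still-open variables, 7 fits only x (and all 5 values in {2, 4, 5, 7, 9} must be used), so x = 7.

x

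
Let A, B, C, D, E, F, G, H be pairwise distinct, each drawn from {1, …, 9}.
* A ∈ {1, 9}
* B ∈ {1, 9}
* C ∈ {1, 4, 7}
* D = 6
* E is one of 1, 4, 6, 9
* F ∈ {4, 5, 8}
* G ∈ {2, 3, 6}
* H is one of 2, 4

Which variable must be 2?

H

D must be 6 (only option left). So E, G can't be 6.
The 2 variables A and B are confined to {1, 9}, which locks those values in; drop them from C, E.
E must be 4 (only option left). Eliminate 4 elsewhere: C, F, H.
So 2 goes to H.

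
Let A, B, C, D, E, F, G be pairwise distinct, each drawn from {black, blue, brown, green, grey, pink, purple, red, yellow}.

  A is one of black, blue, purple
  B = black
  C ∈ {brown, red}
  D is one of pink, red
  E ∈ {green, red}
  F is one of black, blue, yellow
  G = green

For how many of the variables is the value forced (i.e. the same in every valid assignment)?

5

B's domain is down to {black}, so B = black. Remove black from A, F.
G has just one choice, so G = green. Eliminate green elsewhere: E.
E has just one choice, so E = red. Strike red from C, D.
C has just one choice, so C = brown.
D has just one choice, so D = pink.
Determined: B=black, C=brown, D=pink, E=red, G=green. The other variables each still have more than one consistent value. That makes 5.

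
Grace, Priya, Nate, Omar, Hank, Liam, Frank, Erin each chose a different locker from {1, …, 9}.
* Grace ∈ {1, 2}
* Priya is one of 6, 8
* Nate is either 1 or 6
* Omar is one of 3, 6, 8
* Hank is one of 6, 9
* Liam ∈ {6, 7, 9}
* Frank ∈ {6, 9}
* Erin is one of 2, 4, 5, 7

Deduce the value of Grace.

2

Hank and Frank share exactly the 2 values {6, 9}; by pigeonhole those values go to them, so strike 6, 9 from Priya, Nate, Omar, Liam.
Priya has just one choice, so Priya = 8. Strike 8 from Omar.
Nate has just one choice, so Nate = 1. So Grace can't be 1.
So Grace = 2.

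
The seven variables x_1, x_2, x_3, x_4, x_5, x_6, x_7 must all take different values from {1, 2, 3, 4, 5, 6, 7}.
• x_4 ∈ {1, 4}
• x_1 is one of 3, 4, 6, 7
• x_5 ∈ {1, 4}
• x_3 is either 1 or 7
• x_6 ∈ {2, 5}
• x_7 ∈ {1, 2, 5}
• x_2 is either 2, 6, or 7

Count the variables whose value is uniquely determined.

3

The 7 variables together cover exactly {1, 2, 3, 4, 5, 6, 7} — 7 values for 7 variables — and 3 appears only in x_1's list, so x_1 = 3.
The 6 still-open variables together cover exactly {1, 2, 4, 5, 6, 7} — 6 values for 6 variables — and 6 appears only in x_2's list, so x_2 = 6.
The 5 still-open variables draw from only 5 values {1, 2, 4, 5, 7}, so each is used; only x_3 can be 7, hence x_3 = 7.
x_4 and x_5 between them cover only {1, 4} — a naked pair. Remove those values from x_7.
Determined: x_1=3, x_2=6, x_3=7. The other variables each still have more than one consistent value. That makes 3.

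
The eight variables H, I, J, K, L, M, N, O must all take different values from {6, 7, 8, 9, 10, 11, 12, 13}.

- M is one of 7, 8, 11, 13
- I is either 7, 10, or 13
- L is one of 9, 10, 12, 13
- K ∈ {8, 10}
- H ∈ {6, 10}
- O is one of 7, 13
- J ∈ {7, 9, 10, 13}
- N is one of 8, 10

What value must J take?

The 8 variables together cover exactly {6, 7, 8, 9, 10, 11, 12, 13} — 8 values for 8 variables — and 6 appears only in H's list, so H = 6.
The 7 still-open variables together cover exactly {7, 8, 9, 10, 11, 12, 13} — 7 values for 7 variables — and 11 appears only in M's list, so M = 11.
The 6 still-open variables draw from only 6 values {7, 8, 9, 10, 12, 13}, so each is used; only L can be 12, hence L = 12.
Among the 5 still-open variables, 9 fits only J (and all 5 values in {7, 8, 9, 10, 13} must be used), so J = 9.

9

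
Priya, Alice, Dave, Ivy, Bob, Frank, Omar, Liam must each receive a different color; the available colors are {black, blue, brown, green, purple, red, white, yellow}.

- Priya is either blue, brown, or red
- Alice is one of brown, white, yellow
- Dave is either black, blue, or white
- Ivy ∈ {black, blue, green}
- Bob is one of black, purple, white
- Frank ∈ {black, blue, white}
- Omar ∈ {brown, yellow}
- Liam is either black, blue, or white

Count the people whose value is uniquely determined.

3

The 8 variables together cover exactly {black, blue, brown, green, purple, red, white, yellow} — 8 values for 8 variables — and green appears only in Ivy's list, so Ivy = green.
The 7 still-open variables together cover exactly {black, blue, brown, purple, red, white, yellow} — 7 values for 7 variables — and purple appears only in Bob's list, so Bob = purple.
Among the 6 still-open variables, red fits only Priya (and all 6 values in {black, blue, brown, red, white, yellow} must be used), so Priya = red.
Dave, Frank, Liam share exactly the 3 values {black, blue, white}; by pigeonhole those values go to them, so strike black, blue, white from Alice.
Determined: Priya=red, Ivy=green, Bob=purple. The other people each still have more than one consistent value. That makes 3.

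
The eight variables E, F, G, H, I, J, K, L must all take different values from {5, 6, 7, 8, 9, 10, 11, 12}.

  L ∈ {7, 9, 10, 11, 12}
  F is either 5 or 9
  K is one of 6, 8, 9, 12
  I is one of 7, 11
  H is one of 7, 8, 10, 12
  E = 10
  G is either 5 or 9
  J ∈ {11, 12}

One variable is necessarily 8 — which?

E has just one choice, so E = 10. So H, L can't be 10.
Among the 7 still-open variables, 6 fits only K (and all 7 values in {5, 6, 7, 8, 9, 11, 12} must be used), so K = 6.
Among the 6 still-open variables, 8 fits only H (and all 6 values in {5, 7, 8, 9, 11, 12} must be used), so H = 8.

H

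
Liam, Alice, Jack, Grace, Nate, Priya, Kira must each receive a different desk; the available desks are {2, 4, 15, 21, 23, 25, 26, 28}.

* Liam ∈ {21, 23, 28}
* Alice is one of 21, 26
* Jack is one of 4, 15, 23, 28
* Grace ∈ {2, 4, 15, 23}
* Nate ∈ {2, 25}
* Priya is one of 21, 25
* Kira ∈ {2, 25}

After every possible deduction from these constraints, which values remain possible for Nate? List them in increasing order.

2, 25

Nate and Kira between them cover only {2, 25} — a naked pair. Remove those values from Grace, Priya.
Priya must be 21 (only option left). Strike 21 from Liam, Alice.
That leaves Alice = 26.
No further eliminations apply; Nate can still be any of 2, 25.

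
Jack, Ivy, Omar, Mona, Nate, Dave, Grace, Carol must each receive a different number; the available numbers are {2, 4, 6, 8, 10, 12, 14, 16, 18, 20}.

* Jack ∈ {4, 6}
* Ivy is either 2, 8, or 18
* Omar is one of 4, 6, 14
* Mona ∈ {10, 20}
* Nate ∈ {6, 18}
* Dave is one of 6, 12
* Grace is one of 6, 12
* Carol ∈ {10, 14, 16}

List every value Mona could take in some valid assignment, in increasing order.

Dave and Grace between them cover only {6, 12} — a naked pair. Remove those values from Jack, Omar, Nate.
Jack must be 4 (only option left). Remove 4 from Omar.
That leaves Omar = 14. Eliminate 14 elsewhere: Carol.
That leaves Nate = 18. Strike 18 from Ivy.
No further eliminations apply; Mona can still be any of 10, 20.

10, 20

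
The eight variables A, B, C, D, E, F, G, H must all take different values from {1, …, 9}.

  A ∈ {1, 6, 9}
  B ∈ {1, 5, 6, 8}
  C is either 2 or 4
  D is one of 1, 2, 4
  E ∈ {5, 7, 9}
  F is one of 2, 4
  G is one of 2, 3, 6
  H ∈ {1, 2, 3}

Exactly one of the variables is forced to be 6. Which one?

G

The 2 variables C and F are confined to {2, 4}, which locks those values in; drop them from D, G, H.
That leaves D = 1. Remove 1 from A, B, H.
That leaves H = 3. Remove 3 from G.
So 6 goes to G.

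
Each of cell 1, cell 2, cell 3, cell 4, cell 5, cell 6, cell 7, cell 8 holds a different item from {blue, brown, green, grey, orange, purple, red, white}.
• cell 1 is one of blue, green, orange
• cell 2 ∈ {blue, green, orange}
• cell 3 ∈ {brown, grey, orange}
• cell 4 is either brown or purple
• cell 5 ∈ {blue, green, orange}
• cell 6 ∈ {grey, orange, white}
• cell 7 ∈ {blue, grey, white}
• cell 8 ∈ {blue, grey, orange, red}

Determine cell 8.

red

The 8 variables together cover exactly {blue, brown, green, grey, orange, purple, red, white} — 8 values for 8 variables — and purple appears only in cell 4's list, so cell 4 = purple.
Among the 7 still-open variables, brown fits only cell 3 (and all 7 values in {blue, brown, green, grey, orange, red, white} must be used), so cell 3 = brown.
The 6 still-open variables draw from only 6 values {blue, green, grey, orange, red, white}, so each is used; only cell 8 can be red, hence cell 8 = red.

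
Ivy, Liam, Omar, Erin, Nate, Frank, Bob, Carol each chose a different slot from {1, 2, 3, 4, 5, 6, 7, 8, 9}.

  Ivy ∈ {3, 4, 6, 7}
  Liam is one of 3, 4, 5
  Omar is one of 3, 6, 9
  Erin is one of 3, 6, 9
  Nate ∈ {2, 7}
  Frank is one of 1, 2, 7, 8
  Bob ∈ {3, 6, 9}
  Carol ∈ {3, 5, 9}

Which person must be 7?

Ivy

Omar, Erin, Bob between them cover only {3, 6, 9} — a naked triple. Remove those values from Ivy, Liam, Carol.
Carol has just one choice, so Carol = 5. So Liam can't be 5.
That leaves Liam = 4. Strike 4 from Ivy.
So 7 goes to Ivy.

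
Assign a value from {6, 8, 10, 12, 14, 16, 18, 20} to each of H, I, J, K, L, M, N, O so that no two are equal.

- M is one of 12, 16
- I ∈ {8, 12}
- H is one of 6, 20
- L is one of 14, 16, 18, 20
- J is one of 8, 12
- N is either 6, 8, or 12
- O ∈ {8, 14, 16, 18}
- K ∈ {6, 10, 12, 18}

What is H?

The 8 variables draw from only 8 values {6, 8, 10, 12, 14, 16, 18, 20}, so each is used; only K can be 10, hence K = 10.
I and J share exactly the 2 values {8, 12}; by pigeonhole those values go to them, so strike 8, 12 from M, N, O.
M must be 16 (only option left). So L, O can't be 16.
N's domain is down to {6}, so N = 6. So H can't be 6.
So H = 20.

20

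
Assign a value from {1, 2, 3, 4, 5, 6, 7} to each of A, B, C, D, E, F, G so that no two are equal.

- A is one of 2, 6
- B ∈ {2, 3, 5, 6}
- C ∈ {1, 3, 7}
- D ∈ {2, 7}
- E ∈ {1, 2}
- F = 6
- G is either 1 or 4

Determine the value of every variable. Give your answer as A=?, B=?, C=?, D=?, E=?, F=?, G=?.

F's domain is down to {6}, so F = 6. Strike 6 from A, B.
A's domain is down to {2}, so A = 2. Strike 2 from B, D, E.
D's domain is down to {7}, so D = 7. Remove 7 from C.
E's domain is down to {1}, so E = 1. Strike 1 from C, G.
G has just one choice, so G = 4.
C's domain is down to {3}, so C = 3. Remove 3 from B.
B has just one choice, so B = 5.

A=2, B=5, C=3, D=7, E=1, F=6, G=4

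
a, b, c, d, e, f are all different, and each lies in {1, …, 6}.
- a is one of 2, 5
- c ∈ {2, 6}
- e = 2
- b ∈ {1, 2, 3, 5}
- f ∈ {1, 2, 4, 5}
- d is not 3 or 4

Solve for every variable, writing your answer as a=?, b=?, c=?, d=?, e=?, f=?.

a=5, b=3, c=6, d=1, e=2, f=4

e has just one choice, so e = 2. So a, b, c, d, f can't be 2.
a's domain is down to {5}, so a = 5. Strike 5 from b, d, f.
c must be 6 (only option left). Remove 6 from d.
d has just one choice, so d = 1. Eliminate 1 elsewhere: b, f.
f has just one choice, so f = 4.
That leaves b = 3.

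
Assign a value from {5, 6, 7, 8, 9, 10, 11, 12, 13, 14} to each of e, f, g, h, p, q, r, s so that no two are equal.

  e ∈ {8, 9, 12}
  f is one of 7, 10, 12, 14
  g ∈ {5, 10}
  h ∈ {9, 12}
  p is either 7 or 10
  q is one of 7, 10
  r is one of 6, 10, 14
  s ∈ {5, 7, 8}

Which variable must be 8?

s

The 8 variables together cover exactly {5, 6, 7, 8, 9, 10, 12, 14} — 8 values for 8 variables — and 6 appears only in r's list, so r = 6.
Among the 7 still-open variables, 14 fits only f (and all 7 values in {5, 7, 8, 9, 10, 12, 14} must be used), so f = 14.
p and q between them cover only {7, 10} — a naked pair. Remove those values from g, s.
That leaves g = 5. So s can't be 5.
So 8 goes to s.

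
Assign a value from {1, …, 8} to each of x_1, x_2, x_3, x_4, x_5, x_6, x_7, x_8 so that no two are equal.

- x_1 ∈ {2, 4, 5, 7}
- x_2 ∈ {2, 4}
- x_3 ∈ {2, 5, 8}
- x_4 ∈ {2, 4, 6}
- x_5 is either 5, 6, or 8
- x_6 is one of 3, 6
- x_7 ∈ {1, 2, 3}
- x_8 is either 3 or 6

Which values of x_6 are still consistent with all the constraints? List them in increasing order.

3, 6

The 8 variables together cover exactly {1, 2, 3, 4, 5, 6, 7, 8} — 8 values for 8 variables — and 1 appears only in x_7's list, so x_7 = 1.
The 7 still-open variables together cover exactly {2, 3, 4, 5, 6, 7, 8} — 7 values for 7 variables — and 7 appears only in x_1's list, so x_1 = 7.
x_6 and x_8 share exactly the 2 values {3, 6}; by pigeonhole those values go to them, so strike 3, 6 from x_4, x_5.
The 2 variables x_2 and x_4 are confined to {2, 4}, which locks those values in; drop them from x_3.
No further eliminations apply; x_6 can still be any of 3, 6.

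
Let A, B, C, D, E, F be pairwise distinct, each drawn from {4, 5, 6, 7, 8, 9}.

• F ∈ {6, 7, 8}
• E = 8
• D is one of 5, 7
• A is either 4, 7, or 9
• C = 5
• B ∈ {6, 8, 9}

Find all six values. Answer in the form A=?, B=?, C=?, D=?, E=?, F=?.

A=4, B=9, C=5, D=7, E=8, F=6

C must be 5 (only option left). Eliminate 5 elsewhere: D.
D has just one choice, so D = 7. Remove 7 from A, F.
E has just one choice, so E = 8. Strike 8 from B, F.
F has just one choice, so F = 6. Eliminate 6 elsewhere: B.
That leaves B = 9. So A can't be 9.
A has just one choice, so A = 4.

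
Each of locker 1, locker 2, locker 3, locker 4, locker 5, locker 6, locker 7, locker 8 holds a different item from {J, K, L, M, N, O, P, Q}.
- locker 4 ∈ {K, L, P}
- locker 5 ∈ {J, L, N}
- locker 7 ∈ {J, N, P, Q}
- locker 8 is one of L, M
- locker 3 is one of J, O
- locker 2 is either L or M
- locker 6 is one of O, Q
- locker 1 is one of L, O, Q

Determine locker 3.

Among the 8 variables, K fits only locker 4 (and all 8 values in {J, K, L, M, N, O, P, Q} must be used), so locker 4 = K.
The 7 still-open variables together cover exactly {J, L, M, N, O, P, Q} — 7 values for 7 variables — and P appears only in locker 7's list, so locker 7 = P.
The 6 still-open variables together cover exactly {J, L, M, N, O, Q} — 6 values for 6 variables — and N appears only in locker 5's list, so locker 5 = N.
The 5 still-open variables together cover exactly {J, L, M, O, Q} — 5 values for 5 variables — and J appears only in locker 3's list, so locker 3 = J.

J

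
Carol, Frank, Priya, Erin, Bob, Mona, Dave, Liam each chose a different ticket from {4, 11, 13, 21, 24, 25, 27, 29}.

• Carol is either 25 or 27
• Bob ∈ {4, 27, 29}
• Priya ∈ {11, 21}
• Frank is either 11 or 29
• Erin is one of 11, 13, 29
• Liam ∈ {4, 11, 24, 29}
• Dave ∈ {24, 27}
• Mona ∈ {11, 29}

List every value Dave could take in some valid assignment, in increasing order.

24, 27

The 8 variables draw from only 8 values {4, 11, 13, 21, 24, 25, 27, 29}, so each is used; only Erin can be 13, hence Erin = 13.
Among the 7 still-open variables, 21 fits only Priya (and all 7 values in {4, 11, 21, 24, 25, 27, 29} must be used), so Priya = 21.
The 6 still-open variables draw from only 6 values {4, 11, 24, 25, 27, 29}, so each is used; only Carol can be 25, hence Carol = 25.
Frank and Mona between them cover only {11, 29} — a naked pair. Remove those values from Bob, Liam.
No further eliminations apply; Dave can still be any of 24, 27.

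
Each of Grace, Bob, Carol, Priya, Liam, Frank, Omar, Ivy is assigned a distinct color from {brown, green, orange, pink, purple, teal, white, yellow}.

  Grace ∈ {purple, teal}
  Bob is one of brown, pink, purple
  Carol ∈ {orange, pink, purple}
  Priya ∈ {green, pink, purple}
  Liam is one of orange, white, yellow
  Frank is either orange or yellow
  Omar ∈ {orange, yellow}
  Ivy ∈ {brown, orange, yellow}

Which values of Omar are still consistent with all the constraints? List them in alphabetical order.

orange, yellow

The 8 variables together cover exactly {brown, green, orange, pink, purple, teal, white, yellow} — 8 values for 8 variables — and green appears only in Priya's list, so Priya = green.
Among the 7 still-open variables, teal fits only Grace (and all 7 values in {brown, orange, pink, purple, teal, white, yellow} must be used), so Grace = teal.
Among the 6 still-open variables, white fits only Liam (and all 6 values in {brown, orange, pink, purple, white, yellow} must be used), so Liam = white.
The 2 variables Frank and Omar are confined to {orange, yellow}, which locks those values in; drop them from Carol, Ivy.
Ivy has just one choice, so Ivy = brown. Strike brown from Bob.
No further eliminations apply; Omar can still be any of orange, yellow.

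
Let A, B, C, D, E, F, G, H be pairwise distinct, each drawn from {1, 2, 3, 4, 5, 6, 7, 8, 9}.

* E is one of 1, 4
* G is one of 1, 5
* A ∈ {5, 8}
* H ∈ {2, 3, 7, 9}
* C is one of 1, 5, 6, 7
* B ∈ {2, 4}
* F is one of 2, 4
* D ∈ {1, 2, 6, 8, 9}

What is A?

The 2 variables B and F are confined to {2, 4}, which locks those values in; drop them from D, E, H.
E must be 1 (only option left). So C, D, G can't be 1.
That leaves G = 5. Strike 5 from A, C.
So A = 8.

8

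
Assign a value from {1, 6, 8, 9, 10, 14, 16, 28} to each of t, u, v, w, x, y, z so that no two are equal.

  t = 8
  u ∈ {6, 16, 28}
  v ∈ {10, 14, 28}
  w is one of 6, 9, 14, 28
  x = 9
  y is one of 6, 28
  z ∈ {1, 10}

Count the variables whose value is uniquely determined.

t has just one choice, so t = 8.
x has just one choice, so x = 9. Remove 9 from w.
Determined: t=8, x=9. The other variables each still have more than one consistent value. That makes 2.

2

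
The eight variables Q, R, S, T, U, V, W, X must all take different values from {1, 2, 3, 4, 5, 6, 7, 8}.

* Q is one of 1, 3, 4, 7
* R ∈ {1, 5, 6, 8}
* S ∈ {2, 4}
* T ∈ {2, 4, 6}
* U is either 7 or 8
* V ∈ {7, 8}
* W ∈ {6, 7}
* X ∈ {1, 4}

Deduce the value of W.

The 8 variables draw from only 8 values {1, 2, 3, 4, 5, 6, 7, 8}, so each is used; only Q can be 3, hence Q = 3.
Among the 7 still-open variables, 5 fits only R (and all 7 values in {1, 2, 4, 5, 6, 7, 8} must be used), so R = 5.
The 6 still-open variables draw from only 6 values {1, 2, 4, 6, 7, 8}, so each is used; only X can be 1, hence X = 1.
The 2 variables U and V are confined to {7, 8}, which locks those values in; drop them from W.
So W = 6.

6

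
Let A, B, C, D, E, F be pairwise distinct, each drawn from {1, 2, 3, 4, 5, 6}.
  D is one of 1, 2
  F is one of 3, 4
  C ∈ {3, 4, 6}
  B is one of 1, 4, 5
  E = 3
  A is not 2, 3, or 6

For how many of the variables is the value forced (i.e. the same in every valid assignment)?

E has just one choice, so E = 3. Strike 3 from C, F.
F must be 4 (only option left). Eliminate 4 elsewhere: A, B, C.
That leaves C = 6.
The 3 still-open variables draw from only 3 values {1, 2, 5}, so each is used; only D can be 2, hence D = 2.
Determined: C=6, D=2, E=3, F=4. The other variables each still have more than one consistent value. That makes 4.

4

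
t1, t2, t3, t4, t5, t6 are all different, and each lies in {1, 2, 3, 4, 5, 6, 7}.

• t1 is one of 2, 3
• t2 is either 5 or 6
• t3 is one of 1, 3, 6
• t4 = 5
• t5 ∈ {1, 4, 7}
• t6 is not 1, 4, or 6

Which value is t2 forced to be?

t4 has just one choice, so t4 = 5. Eliminate 5 elsewhere: t2, t6.
So t2 = 6.

6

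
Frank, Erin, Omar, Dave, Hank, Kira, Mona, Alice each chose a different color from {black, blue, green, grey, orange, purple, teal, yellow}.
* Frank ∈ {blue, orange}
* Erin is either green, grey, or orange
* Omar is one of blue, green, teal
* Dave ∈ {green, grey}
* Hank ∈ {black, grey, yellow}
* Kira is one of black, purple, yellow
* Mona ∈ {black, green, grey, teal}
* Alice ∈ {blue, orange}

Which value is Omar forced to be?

teal

The 8 variables together cover exactly {black, blue, green, grey, orange, purple, teal, yellow} — 8 values for 8 variables — and purple appears only in Kira's list, so Kira = purple.
The 7 still-open variables draw from only 7 values {black, blue, green, grey, orange, teal, yellow}, so each is used; only Hank can be yellow, hence Hank = yellow.
The 6 still-open variables together cover exactly {black, blue, green, grey, orange, teal} — 6 values for 6 variables — and black appears only in Mona's list, so Mona = black.
The 5 still-open variables draw from only 5 values {blue, green, grey, orange, teal}, so each is used; only Omar can be teal, hence Omar = teal.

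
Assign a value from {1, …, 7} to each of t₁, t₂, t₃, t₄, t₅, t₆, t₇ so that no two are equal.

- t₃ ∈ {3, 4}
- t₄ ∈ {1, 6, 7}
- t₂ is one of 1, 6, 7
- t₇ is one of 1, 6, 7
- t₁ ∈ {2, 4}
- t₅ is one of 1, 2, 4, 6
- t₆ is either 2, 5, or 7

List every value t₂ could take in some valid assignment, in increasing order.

Among the 7 variables, 3 fits only t₃ (and all 7 values in {1, 2, 3, 4, 5, 6, 7} must be used), so t₃ = 3.
The 6 still-open variables draw from only 6 values {1, 2, 4, 5, 6, 7}, so each is used; only t₆ can be 5, hence t₆ = 5.
The 3 variables t₂, t₄, t₇ are confined to {1, 6, 7}, which locks those values in; drop them from t₅.
No further eliminations apply; t₂ can still be any of 1, 6, 7.

1, 6, 7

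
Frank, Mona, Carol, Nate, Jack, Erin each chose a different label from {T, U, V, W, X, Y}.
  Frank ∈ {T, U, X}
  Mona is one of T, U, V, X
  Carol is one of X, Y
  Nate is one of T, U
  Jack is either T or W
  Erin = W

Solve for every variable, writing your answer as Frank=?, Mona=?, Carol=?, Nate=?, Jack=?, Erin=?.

Erin must be W (only option left). Strike W from Jack.
Jack's domain is down to {T}, so Jack = T. So Frank, Mona, Nate can't be T.
That leaves Nate = U. So Frank, Mona can't be U.
Frank's domain is down to {X}, so Frank = X. Strike X from Mona, Carol.
That leaves Mona = V.
Carol must be Y (only option left).

Frank=X, Mona=V, Carol=Y, Nate=U, Jack=T, Erin=W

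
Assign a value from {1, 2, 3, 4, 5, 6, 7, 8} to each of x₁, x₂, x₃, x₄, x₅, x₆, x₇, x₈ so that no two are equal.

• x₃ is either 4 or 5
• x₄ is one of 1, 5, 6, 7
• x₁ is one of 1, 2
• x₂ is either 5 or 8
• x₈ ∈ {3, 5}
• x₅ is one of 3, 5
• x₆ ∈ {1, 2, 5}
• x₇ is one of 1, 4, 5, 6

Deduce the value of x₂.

The 8 variables together cover exactly {1, 2, 3, 4, 5, 6, 7, 8} — 8 values for 8 variables — and 7 appears only in x₄'s list, so x₄ = 7.
The 7 still-open variables draw from only 7 values {1, 2, 3, 4, 5, 6, 8}, so each is used; only x₇ can be 6, hence x₇ = 6.
The 6 still-open variables draw from only 6 values {1, 2, 3, 4, 5, 8}, so each is used; only x₃ can be 4, hence x₃ = 4.
Among the 5 still-open variables, 8 fits only x₂ (and all 5 values in {1, 2, 3, 5, 8} must be used), so x₂ = 8.

8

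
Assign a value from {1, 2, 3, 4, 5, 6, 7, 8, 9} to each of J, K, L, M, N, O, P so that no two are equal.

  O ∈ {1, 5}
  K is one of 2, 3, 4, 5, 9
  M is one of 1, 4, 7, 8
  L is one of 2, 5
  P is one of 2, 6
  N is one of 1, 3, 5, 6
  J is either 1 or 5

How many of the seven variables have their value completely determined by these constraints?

3

J and O between them cover only {1, 5} — a naked pair. Remove those values from K, L, M, N.
That leaves L = 2. Eliminate 2 elsewhere: K, P.
P's domain is down to {6}, so P = 6. Eliminate 6 elsewhere: N.
N must be 3 (only option left). Remove 3 from K.
Determined: L=2, N=3, P=6. The other variables each still have more than one consistent value. That makes 3.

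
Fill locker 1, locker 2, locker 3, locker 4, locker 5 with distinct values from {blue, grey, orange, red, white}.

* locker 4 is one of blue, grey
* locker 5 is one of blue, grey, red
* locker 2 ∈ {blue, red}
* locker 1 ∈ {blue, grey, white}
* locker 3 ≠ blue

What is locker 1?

white

The 5 variables together cover exactly {blue, grey, orange, red, white} — 5 values for 5 variables — and orange appears only in locker 3's list, so locker 3 = orange.
The 4 still-open variables draw from only 4 values {blue, grey, red, white}, so each is used; only locker 1 can be white, hence locker 1 = white.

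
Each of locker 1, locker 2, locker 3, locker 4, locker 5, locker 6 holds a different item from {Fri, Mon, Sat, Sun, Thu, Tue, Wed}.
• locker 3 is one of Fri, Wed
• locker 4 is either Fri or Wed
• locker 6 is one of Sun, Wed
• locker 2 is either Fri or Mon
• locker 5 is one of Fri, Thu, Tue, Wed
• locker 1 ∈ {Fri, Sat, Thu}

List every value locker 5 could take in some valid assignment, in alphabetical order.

Thu, Tue

The 2 variables locker 3 and locker 4 are confined to {Fri, Wed}, which locks those values in; drop them from locker 1, locker 2, locker 5, locker 6.
locker 2 has just one choice, so locker 2 = Mon.
locker 6's domain is down to {Sun}, so locker 6 = Sun.
No further eliminations apply; locker 5 can still be any of Thu, Tue.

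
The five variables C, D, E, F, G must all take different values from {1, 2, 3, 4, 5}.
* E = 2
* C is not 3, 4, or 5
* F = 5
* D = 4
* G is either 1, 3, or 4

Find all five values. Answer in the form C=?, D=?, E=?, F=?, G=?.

C=1, D=4, E=2, F=5, G=3

D must be 4 (only option left). So G can't be 4.
E has just one choice, so E = 2. Remove 2 from C.
That leaves F = 5.
C's domain is down to {1}, so C = 1. Remove 1 from G.
That leaves G = 3.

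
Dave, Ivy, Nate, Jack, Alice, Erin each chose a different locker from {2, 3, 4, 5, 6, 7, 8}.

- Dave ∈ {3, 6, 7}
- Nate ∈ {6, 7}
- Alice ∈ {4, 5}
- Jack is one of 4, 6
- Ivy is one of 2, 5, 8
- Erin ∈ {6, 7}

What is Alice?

5

Nate and Erin share exactly the 2 values {6, 7}; by pigeonhole those values go to them, so strike 6, 7 from Dave, Jack.
Dave's domain is down to {3}, so Dave = 3.
Jack has just one choice, so Jack = 4. So Alice can't be 4.
So Alice = 5.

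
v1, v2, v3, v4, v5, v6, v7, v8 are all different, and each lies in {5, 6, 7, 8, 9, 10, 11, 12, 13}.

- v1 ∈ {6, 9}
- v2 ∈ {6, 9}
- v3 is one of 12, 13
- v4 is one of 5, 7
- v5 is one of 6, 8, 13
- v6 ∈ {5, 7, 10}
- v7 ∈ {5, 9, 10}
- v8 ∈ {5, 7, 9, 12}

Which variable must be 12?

The 8 variables draw from only 8 values {5, 6, 7, 8, 9, 10, 12, 13}, so each is used; only v5 can be 8, hence v5 = 8.
The 7 still-open variables draw from only 7 values {5, 6, 7, 9, 10, 12, 13}, so each is used; only v3 can be 13, hence v3 = 13.
Among the 6 still-open variables, 12 fits only v8 (and all 6 values in {5, 6, 7, 9, 10, 12} must be used), so v8 = 12.

v8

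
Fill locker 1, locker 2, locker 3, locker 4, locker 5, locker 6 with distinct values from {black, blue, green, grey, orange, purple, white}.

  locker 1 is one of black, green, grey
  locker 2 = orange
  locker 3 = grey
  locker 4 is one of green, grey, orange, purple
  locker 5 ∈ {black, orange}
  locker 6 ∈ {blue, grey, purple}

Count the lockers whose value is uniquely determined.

6

locker 2's domain is down to {orange}, so locker 2 = orange. Remove orange from locker 4, locker 5.
locker 3 has just one choice, so locker 3 = grey. Eliminate grey elsewhere: locker 1, locker 4, locker 6.
That leaves locker 5 = black. Remove black from locker 1.
That leaves locker 1 = green. Eliminate green elsewhere: locker 4.
locker 4's domain is down to {purple}, so locker 4 = purple. Strike purple from locker 6.
locker 6 must be blue (only option left).
Every locker is fixed: locker 1=green, locker 2=orange, locker 3=grey, locker 4=purple, locker 5=black, locker 6=blue. That makes 6.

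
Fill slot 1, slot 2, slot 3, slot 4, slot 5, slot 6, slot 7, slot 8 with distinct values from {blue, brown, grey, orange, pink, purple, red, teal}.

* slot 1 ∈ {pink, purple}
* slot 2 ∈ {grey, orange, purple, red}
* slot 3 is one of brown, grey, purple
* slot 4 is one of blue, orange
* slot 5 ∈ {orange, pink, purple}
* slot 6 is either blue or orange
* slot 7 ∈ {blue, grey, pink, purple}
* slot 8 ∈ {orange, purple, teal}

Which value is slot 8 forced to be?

teal

The 8 variables together cover exactly {blue, brown, grey, orange, pink, purple, red, teal} — 8 values for 8 variables — and brown appears only in slot 3's list, so slot 3 = brown.
The 7 still-open variables draw from only 7 values {blue, grey, orange, pink, purple, red, teal}, so each is used; only slot 2 can be red, hence slot 2 = red.
The 6 still-open variables draw from only 6 values {blue, grey, orange, pink, purple, teal}, so each is used; only slot 7 can be grey, hence slot 7 = grey.
Among the 5 still-open variables, teal fits only slot 8 (and all 5 values in {blue, orange, pink, purple, teal} must be used), so slot 8 = teal.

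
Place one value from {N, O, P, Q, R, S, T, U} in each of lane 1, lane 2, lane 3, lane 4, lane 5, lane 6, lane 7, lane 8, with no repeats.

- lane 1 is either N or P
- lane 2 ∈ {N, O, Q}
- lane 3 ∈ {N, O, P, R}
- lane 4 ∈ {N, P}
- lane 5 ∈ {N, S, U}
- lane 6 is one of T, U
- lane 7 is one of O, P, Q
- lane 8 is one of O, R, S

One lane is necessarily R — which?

The 8 variables together cover exactly {N, O, P, Q, R, S, T, U} — 8 values for 8 variables — and T appears only in lane 6's list, so lane 6 = T.
The 7 still-open variables together cover exactly {N, O, P, Q, R, S, U} — 7 values for 7 variables — and U appears only in lane 5's list, so lane 5 = U.
Among the 6 still-open variables, S fits only lane 8 (and all 6 values in {N, O, P, Q, R, S} must be used), so lane 8 = S.
Among the 5 still-open variables, R fits only lane 3 (and all 5 values in {N, O, P, Q, R} must be used), so lane 3 = R.

lane 3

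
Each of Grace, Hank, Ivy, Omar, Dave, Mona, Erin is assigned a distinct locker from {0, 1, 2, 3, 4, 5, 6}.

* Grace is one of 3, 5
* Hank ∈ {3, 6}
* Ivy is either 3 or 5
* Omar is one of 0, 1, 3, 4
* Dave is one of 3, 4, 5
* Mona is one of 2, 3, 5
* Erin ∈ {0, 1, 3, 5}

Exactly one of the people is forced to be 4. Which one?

The 7 variables together cover exactly {0, 1, 2, 3, 4, 5, 6} — 7 values for 7 variables — and 2 appears only in Mona's list, so Mona = 2.
Among the 6 still-open variables, 6 fits only Hank (and all 6 values in {0, 1, 3, 4, 5, 6} must be used), so Hank = 6.
Grace and Ivy share exactly the 2 values {3, 5}; by pigeonhole those values go to them, so strike 3, 5 from Omar, Dave, Erin.
So 4 goes to Dave.

Dave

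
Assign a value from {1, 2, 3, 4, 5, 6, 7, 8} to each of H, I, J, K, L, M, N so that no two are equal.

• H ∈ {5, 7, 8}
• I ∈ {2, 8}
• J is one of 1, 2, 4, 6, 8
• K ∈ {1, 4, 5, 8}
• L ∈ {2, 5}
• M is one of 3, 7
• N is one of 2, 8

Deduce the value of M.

I and N share exactly the 2 values {2, 8}; by pigeonhole those values go to them, so strike 2, 8 from H, J, K, L.
That leaves L = 5. Strike 5 from H, K.
H's domain is down to {7}, so H = 7. So M can't be 7.
So M = 3.

3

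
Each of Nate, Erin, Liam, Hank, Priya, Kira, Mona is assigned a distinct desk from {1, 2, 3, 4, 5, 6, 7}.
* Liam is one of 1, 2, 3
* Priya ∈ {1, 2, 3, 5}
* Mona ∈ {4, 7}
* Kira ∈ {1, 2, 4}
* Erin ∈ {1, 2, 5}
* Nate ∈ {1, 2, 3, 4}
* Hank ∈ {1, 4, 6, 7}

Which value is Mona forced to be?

The 7 variables draw from only 7 values {1, 2, 3, 4, 5, 6, 7}, so each is used; only Hank can be 6, hence Hank = 6.
The 6 still-open variables draw from only 6 values {1, 2, 3, 4, 5, 7}, so each is used; only Mona can be 7, hence Mona = 7.

7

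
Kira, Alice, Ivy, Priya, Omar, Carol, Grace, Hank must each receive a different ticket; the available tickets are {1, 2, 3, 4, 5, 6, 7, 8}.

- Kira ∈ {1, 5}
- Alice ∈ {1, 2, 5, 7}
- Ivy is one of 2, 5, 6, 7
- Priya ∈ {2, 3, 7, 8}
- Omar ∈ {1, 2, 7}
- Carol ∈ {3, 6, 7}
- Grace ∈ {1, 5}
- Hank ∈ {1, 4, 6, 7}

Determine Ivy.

6

The 8 variables draw from only 8 values {1, 2, 3, 4, 5, 6, 7, 8}, so each is used; only Hank can be 4, hence Hank = 4.
Among the 7 still-open variables, 8 fits only Priya (and all 7 values in {1, 2, 3, 5, 6, 7, 8} must be used), so Priya = 8.
The 6 still-open variables together cover exactly {1, 2, 3, 5, 6, 7} — 6 values for 6 variables — and 3 appears only in Carol's list, so Carol = 3.
The 5 still-open variables draw from only 5 values {1, 2, 5, 6, 7}, so each is used; only Ivy can be 6, hence Ivy = 6.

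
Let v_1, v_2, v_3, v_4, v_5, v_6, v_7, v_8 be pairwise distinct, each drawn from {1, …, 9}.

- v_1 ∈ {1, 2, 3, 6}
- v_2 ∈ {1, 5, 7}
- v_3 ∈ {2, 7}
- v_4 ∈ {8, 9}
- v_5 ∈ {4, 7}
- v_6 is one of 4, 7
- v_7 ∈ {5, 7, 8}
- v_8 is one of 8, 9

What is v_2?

v_4 and v_8 between them cover only {8, 9} — a naked pair. Remove those values from v_7.
The 2 variables v_5 and v_6 are confined to {4, 7}, which locks those values in; drop them from v_2, v_3, v_7.
v_3's domain is down to {2}, so v_3 = 2. Eliminate 2 elsewhere: v_1.
v_7 must be 5 (only option left). Eliminate 5 elsewhere: v_2.
So v_2 = 1.

1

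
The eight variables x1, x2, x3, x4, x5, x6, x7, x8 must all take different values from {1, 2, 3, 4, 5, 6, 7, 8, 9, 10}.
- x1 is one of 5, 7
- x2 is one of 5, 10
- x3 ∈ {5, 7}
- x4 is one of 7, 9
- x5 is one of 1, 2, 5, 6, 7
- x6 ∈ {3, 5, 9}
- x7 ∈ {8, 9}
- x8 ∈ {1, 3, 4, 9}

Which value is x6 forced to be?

3

The 2 variables x1 and x3 are confined to {5, 7}, which locks those values in; drop them from x2, x4, x5, x6.
x2's domain is down to {10}, so x2 = 10.
x4's domain is down to {9}, so x4 = 9. Eliminate 9 elsewhere: x6, x7, x8.
So x6 = 3.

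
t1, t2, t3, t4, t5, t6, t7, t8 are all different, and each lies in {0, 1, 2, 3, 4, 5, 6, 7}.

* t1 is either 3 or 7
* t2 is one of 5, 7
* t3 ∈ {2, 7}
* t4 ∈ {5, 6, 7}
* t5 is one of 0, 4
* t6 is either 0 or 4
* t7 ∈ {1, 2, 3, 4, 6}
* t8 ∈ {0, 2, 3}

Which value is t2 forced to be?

5

The 8 variables draw from only 8 values {0, 1, 2, 3, 4, 5, 6, 7}, so each is used; only t7 can be 1, hence t7 = 1.
Among the 7 still-open variables, 6 fits only t4 (and all 7 values in {0, 2, 3, 4, 5, 6, 7} must be used), so t4 = 6.
The 6 still-open variables draw from only 6 values {0, 2, 3, 4, 5, 7}, so each is used; only t2 can be 5, hence t2 = 5.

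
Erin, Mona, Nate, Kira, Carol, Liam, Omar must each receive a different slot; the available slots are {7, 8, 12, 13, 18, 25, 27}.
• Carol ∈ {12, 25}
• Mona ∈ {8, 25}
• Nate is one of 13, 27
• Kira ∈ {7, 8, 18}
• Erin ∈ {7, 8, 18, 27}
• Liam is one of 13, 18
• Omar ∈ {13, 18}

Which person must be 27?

The 7 variables draw from only 7 values {7, 8, 12, 13, 18, 25, 27}, so each is used; only Carol can be 12, hence Carol = 12.
The 6 still-open variables together cover exactly {7, 8, 13, 18, 25, 27} — 6 values for 6 variables — and 25 appears only in Mona's list, so Mona = 25.
The 2 variables Liam and Omar are confined to {13, 18}, which locks those values in; drop them from Erin, Nate, Kira.
So 27 goes to Nate.

Nate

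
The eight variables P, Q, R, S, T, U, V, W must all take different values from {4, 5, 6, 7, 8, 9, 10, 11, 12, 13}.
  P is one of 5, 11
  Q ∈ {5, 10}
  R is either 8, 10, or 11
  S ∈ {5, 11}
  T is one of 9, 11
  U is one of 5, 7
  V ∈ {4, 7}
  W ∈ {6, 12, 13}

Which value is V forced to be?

The 2 variables P and S are confined to {5, 11}, which locks those values in; drop them from Q, R, T, U.
Q has just one choice, so Q = 10. So R can't be 10.
R has just one choice, so R = 8.
T's domain is down to {9}, so T = 9.
U's domain is down to {7}, so U = 7. Eliminate 7 elsewhere: V.
So V = 4.

4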